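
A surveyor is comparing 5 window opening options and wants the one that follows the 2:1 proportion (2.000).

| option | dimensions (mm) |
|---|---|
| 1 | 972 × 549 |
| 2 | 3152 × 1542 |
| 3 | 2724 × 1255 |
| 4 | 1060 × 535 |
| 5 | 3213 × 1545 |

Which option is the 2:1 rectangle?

Ratios (long/short): 1 ≈ 1.770; 2 ≈ 2.044; 3 ≈ 2.171; 4 ≈ 1.981; 5 ≈ 2.080.
2:1 ≈ 2.000; option 4 is nearest (Δ 0.019).

4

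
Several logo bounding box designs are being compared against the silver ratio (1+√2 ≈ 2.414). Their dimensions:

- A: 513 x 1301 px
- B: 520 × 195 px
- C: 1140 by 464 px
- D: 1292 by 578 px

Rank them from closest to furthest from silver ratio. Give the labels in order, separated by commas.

C, A, D, B

A: 1301/513 ≈ 2.536 → |2.536 − 2.414| = 0.122
B: 520/195 ≈ 2.667 → |2.667 − 2.414| = 0.253
C: 1140/464 ≈ 2.457 → |2.457 − 2.414| = 0.043
D: 1292/578 ≈ 2.235 → |2.235 − 2.414| = 0.179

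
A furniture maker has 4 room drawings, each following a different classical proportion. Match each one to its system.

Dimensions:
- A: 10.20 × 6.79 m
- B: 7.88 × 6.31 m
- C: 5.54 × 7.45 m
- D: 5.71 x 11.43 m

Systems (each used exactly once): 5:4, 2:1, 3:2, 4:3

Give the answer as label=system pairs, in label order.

A=3:2, B=5:4, C=4:3, D=2:1

Ratios: A ≈ 1.502; B ≈ 1.249; C ≈ 1.345; D ≈ 2.002.
Targets: 5:4 ≈ 1.250; 2:1 ≈ 2.000; 3:2 ≈ 1.500; 4:3 ≈ 1.333.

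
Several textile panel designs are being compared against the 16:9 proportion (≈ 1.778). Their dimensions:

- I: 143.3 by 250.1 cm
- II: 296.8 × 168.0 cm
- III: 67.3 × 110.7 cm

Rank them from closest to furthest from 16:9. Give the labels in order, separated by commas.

II, I, III

I: 250.1/143.3 ≈ 1.745 → |1.745 − 1.778| = 0.033
II: 296.8/168.0 ≈ 1.767 → |1.767 − 1.778| = 0.011
III: 110.7/67.3 ≈ 1.645 → |1.645 − 1.778| = 0.133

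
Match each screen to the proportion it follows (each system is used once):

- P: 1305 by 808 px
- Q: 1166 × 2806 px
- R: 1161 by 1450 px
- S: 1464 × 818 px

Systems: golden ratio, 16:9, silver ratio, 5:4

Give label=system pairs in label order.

P=golden ratio, Q=silver ratio, R=5:4, S=16:9

Ratios: P ≈ 1.615; Q ≈ 2.407; R ≈ 1.249; S ≈ 1.790.
Targets: golden ratio ≈ 1.618; 16:9 ≈ 1.778; silver ratio ≈ 2.414; 5:4 ≈ 1.250.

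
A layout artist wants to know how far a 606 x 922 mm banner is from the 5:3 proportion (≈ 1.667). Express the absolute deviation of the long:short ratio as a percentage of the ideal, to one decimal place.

Ratio = 922 / 606 ≈ 1.5215.
Ideal 5:3 ≈ 1.6667. |1.5215 − 1.6667| / 1.6667 ≈ 8.71% → 8.7%.

8.7%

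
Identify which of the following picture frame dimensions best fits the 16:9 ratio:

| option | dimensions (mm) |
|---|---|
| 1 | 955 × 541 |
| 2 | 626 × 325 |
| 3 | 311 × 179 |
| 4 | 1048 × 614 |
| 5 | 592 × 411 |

Target 16:9 ≈ 1.778.
1: 1.765 (Δ0.013)  2: 1.926 (Δ0.148)  3: 1.737 (Δ0.041)  4: 1.707 (Δ0.071)  5: 1.440 (Δ0.338)

1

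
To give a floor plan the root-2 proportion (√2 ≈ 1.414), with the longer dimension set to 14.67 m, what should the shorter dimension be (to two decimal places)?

10.37 m

root-2 ≈ 1.41421.
Shorter side = 14.67 ÷ 1.41421 ≈ 10.3733 → 10.37 m.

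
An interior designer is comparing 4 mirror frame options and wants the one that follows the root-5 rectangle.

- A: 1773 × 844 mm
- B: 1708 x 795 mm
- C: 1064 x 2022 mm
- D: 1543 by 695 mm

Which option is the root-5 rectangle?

Ratios (long/short): A ≈ 2.101; B ≈ 2.148; C ≈ 1.900; D ≈ 2.220.
root-5 ≈ 2.236; option D is nearest (Δ 0.016).

D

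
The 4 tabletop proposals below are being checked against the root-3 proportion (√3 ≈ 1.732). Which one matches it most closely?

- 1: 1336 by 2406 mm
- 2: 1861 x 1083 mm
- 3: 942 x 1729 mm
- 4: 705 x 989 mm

2

Target root-3 ≈ 1.732.
1: 1.801 (Δ0.069)  2: 1.718 (Δ0.014)  3: 1.835 (Δ0.103)  4: 1.403 (Δ0.329)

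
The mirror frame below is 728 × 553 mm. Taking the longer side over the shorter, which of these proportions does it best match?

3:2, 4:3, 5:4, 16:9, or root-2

4:3

728/553 ≈ 1.316. Nearest candidates are 4:3 (1.333, off by 0.017) and 5:4 (1.250, off by 0.066).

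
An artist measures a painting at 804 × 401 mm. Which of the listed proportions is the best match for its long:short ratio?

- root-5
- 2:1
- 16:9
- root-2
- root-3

Ratio = 804 / 401 ≈ 2.005.
Distances: root-5 2.236 (Δ 0.231); 2:1 2.000 (Δ 0.005); 16:9 1.778 (Δ 0.227); root-2 1.414 (Δ 0.591); root-3 1.732 (Δ 0.273).

2:1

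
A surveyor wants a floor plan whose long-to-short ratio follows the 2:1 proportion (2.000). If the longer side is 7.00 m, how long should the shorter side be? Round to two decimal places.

2:1 = 2.00000.
Shorter side = 7.00 ÷ 2.00000 ≈ 3.5000 → 3.50 m.

3.50 m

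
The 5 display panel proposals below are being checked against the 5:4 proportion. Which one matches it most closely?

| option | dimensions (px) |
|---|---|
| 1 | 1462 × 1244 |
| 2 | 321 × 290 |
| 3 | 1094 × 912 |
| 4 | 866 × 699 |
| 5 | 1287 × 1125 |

Target 5:4 ≈ 1.250.
1: 1.175 (Δ0.075)  2: 1.107 (Δ0.143)  3: 1.200 (Δ0.050)  4: 1.239 (Δ0.011)  5: 1.144 (Δ0.106)

4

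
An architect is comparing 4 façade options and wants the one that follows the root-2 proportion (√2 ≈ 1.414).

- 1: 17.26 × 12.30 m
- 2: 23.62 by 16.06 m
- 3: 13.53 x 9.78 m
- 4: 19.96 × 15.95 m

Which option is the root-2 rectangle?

1

Ratios (long/short): 1 ≈ 1.403; 2 ≈ 1.471; 3 ≈ 1.383; 4 ≈ 1.251.
root-2 ≈ 1.414; option 1 is nearest (Δ 0.011).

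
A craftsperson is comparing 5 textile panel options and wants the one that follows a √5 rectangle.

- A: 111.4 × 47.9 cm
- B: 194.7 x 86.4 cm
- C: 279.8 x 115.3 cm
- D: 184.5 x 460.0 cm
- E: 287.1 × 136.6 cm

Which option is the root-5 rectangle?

Ratios (long/short): A ≈ 2.326; B ≈ 2.253; C ≈ 2.427; D ≈ 2.493; E ≈ 2.102.
root-5 ≈ 2.236; option B is nearest (Δ 0.017).

B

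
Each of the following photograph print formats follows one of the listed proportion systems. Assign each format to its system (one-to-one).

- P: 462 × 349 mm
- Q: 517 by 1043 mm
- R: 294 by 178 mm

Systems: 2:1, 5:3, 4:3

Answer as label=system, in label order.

P=4:3, Q=2:1, R=5:3

Ratios: P ≈ 1.324; Q ≈ 2.017; R ≈ 1.652.
Targets: 2:1 ≈ 2.000; 5:3 ≈ 1.667; 4:3 ≈ 1.333.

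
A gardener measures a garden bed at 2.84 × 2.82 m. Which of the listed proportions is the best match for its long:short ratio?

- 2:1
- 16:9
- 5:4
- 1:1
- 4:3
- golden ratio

2.84/2.82 ≈ 1.007. Nearest candidates are 1:1 (1.000, off by 0.007) and 5:4 (1.250, off by 0.243).

1:1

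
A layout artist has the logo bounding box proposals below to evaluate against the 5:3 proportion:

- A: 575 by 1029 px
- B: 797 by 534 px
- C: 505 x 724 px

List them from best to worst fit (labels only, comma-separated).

A: 1029/575 ≈ 1.790 → |1.790 − 1.667| = 0.123
B: 797/534 ≈ 1.493 → |1.493 − 1.667| = 0.174
C: 724/505 ≈ 1.434 → |1.434 − 1.667| = 0.233

A, B, C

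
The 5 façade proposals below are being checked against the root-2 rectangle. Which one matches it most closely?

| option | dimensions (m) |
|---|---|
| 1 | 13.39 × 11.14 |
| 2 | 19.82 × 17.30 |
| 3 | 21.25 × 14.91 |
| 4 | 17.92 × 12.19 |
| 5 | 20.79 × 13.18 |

3

Target root-2 ≈ 1.414.
1: 1.202 (Δ0.212)  2: 1.146 (Δ0.268)  3: 1.425 (Δ0.011)  4: 1.470 (Δ0.056)  5: 1.577 (Δ0.163)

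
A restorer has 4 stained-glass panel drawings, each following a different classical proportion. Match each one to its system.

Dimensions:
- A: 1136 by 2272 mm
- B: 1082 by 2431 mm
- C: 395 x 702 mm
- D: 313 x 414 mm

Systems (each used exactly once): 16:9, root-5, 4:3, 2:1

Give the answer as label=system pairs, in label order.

Ratios: A ≈ 2.000; B ≈ 2.247; C ≈ 1.777; D ≈ 1.323.
Targets: 16:9 ≈ 1.778; root-5 ≈ 2.236; 4:3 ≈ 1.333; 2:1 ≈ 2.000.

A=2:1, B=root-5, C=16:9, D=4:3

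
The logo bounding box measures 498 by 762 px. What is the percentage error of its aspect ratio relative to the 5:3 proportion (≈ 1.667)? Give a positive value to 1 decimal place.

8.2%

Ratio = 762 / 498 ≈ 1.5301.
Ideal 5:3 ≈ 1.6667. |1.5301 − 1.6667| / 1.6667 ≈ 8.20% → 8.2%.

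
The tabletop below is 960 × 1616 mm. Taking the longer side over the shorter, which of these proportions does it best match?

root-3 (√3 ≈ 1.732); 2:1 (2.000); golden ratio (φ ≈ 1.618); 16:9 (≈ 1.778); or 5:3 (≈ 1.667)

Ratio = 1616 / 960 ≈ 1.683.
Distances: root-3 1.732 (Δ 0.049); 2:1 2.000 (Δ 0.317); golden ratio 1.618 (Δ 0.065); 16:9 1.778 (Δ 0.095); 5:3 1.667 (Δ 0.016).

5:3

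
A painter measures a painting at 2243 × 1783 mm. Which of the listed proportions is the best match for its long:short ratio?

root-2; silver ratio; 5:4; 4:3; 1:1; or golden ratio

5:4

Ratio = 2243 / 1783 ≈ 1.258.
Distances: root-2 1.414 (Δ 0.156); silver ratio 2.414 (Δ 1.156); 5:4 1.250 (Δ 0.008); 4:3 1.333 (Δ 0.075); 1:1 1.000 (Δ 0.258); golden ratio 1.618 (Δ 0.360).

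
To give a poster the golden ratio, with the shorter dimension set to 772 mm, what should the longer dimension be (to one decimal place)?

golden ratio ≈ 1.61803.
Longer side = 772 × 1.61803 ≈ 1249.119 → 1249.1 mm.

1249.1 mm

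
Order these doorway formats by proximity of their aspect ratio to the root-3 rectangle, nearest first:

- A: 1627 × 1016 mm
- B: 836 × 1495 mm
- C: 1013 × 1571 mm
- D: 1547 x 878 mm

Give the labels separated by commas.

D, B, A, C

A: 1627/1016 ≈ 1.601 → |1.601 − 1.732| = 0.131
B: 1495/836 ≈ 1.788 → |1.788 − 1.732| = 0.056
C: 1571/1013 ≈ 1.551 → |1.551 − 1.732| = 0.181
D: 1547/878 ≈ 1.762 → |1.762 − 1.732| = 0.030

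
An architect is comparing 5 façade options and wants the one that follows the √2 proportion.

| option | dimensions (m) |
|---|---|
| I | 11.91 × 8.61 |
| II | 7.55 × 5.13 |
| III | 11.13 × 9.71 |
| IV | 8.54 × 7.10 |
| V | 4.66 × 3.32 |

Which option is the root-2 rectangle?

Ratios (long/short): I ≈ 1.383; II ≈ 1.472; III ≈ 1.146; IV ≈ 1.203; V ≈ 1.404.
root-2 ≈ 1.414; option V is nearest (Δ 0.010).

V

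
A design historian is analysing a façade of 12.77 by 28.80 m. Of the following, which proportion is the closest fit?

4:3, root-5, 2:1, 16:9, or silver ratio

root-5

28.80/12.77 ≈ 2.255. Nearest candidates are root-5 (2.236, off by 0.019) and silver ratio (2.414, off by 0.159).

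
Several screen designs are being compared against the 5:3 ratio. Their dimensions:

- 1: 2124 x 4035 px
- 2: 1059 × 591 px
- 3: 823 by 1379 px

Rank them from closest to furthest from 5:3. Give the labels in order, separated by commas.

Ratios: 1 = 4035 / 2124 ≈ 1.900; 2 = 1059 / 591 ≈ 1.792; 3 = 1379 / 823 ≈ 1.676.
|Δ from 1.667|: 1 0.233; 2 0.125; 3 0.009.

3, 2, 1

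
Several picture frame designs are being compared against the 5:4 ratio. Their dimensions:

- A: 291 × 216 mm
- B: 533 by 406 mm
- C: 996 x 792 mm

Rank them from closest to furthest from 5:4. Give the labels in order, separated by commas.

C, B, A

A: 291/216 ≈ 1.347 → |1.347 − 1.250| = 0.097
B: 533/406 ≈ 1.313 → |1.313 − 1.250| = 0.063
C: 996/792 ≈ 1.258 → |1.258 − 1.250| = 0.008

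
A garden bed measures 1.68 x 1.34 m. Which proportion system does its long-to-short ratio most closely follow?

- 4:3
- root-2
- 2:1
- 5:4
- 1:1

5:4

1.68/1.34 ≈ 1.254. Nearest candidates are 5:4 (1.250, off by 0.004) and 4:3 (1.333, off by 0.079).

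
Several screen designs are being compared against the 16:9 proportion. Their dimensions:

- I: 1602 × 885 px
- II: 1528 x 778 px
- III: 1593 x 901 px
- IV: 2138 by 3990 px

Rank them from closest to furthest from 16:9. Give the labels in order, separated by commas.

Ratios: I = 1602 / 885 ≈ 1.810; II = 1528 / 778 ≈ 1.964; III = 1593 / 901 ≈ 1.768; IV = 3990 / 2138 ≈ 1.866.
|Δ from 1.778|: I 0.032; II 0.186; III 0.010; IV 0.088.

III, I, IV, II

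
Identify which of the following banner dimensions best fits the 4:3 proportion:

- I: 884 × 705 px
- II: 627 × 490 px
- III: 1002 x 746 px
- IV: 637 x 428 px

III

Ratios (long/short): I ≈ 1.254; II ≈ 1.280; III ≈ 1.343; IV ≈ 1.488.
4:3 ≈ 1.333; option III is nearest (Δ 0.010).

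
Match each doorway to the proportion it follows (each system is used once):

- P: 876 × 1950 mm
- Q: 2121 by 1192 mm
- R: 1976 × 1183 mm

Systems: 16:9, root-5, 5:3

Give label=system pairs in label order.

P = 1950/876 ≈ 2.226 → root-5 (2.236)
Q = 2121/1192 ≈ 1.779 → 16:9 (1.778)
R = 1976/1183 ≈ 1.670 → 5:3 (1.667)

P=root-5, Q=16:9, R=5:3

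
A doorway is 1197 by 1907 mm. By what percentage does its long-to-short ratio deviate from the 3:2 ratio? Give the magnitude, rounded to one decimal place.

6.2%

Ratio = 1907 / 1197 ≈ 1.5931.
Ideal 3:2 = 1.5000. |1.5931 − 1.5000| / 1.5000 ≈ 6.21% → 6.2%.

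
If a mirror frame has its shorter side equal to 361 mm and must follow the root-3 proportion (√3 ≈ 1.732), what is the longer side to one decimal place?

625.3 mm

root-3 ≈ 1.73205.
Longer side = 361 × 1.73205 ≈ 625.270 → 625.3 mm.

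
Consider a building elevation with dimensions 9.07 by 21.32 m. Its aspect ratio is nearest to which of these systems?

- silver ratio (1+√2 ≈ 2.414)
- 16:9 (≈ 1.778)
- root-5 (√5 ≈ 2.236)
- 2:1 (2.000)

21.32/9.07 ≈ 2.351. Nearest candidates are silver ratio (2.414, off by 0.063) and root-5 (2.236, off by 0.115).

silver ratio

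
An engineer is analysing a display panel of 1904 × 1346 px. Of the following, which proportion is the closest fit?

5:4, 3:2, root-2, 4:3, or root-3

Ratio = 1904 / 1346 ≈ 1.415.
Distances: 5:4 1.250 (Δ 0.165); 3:2 1.500 (Δ 0.085); root-2 1.414 (Δ 0.001); 4:3 1.333 (Δ 0.082); root-3 1.732 (Δ 0.317).

root-2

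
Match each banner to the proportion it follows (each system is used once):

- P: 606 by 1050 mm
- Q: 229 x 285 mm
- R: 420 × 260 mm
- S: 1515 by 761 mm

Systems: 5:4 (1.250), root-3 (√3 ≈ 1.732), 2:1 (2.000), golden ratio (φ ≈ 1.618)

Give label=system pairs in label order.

Ratios: P ≈ 1.733; Q ≈ 1.245; R ≈ 1.615; S ≈ 1.991.
Targets: 5:4 ≈ 1.250; root-3 ≈ 1.732; 2:1 ≈ 2.000; golden ratio ≈ 1.618.

P=root-3, Q=5:4, R=golden ratio, S=2:1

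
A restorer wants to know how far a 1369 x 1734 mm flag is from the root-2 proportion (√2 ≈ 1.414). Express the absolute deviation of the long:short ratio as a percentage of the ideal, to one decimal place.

Ratio = 1734 / 1369 ≈ 1.2666.
Ideal root-2 ≈ 1.4142. |1.2666 − 1.4142| / 1.4142 ≈ 10.44% → 10.4%.

10.4%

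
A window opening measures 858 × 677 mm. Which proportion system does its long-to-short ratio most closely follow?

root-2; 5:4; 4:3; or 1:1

5:4

858/677 ≈ 1.267. Nearest candidates are 5:4 (1.250, off by 0.017) and 4:3 (1.333, off by 0.066).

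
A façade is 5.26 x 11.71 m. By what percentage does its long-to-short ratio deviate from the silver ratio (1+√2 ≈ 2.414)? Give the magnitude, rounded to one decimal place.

Ratio = 11.71 / 5.26 ≈ 2.2262.
Ideal silver ratio ≈ 2.4142. |2.2262 − 2.4142| / 2.4142 ≈ 7.79% → 7.8%.

7.8%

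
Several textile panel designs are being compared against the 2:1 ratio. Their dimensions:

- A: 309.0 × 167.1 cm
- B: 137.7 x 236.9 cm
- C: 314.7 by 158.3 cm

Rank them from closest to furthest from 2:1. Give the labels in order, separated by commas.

C, A, B

Ratios: A = 309.0 / 167.1 ≈ 1.849; B = 236.9 / 137.7 ≈ 1.720; C = 314.7 / 158.3 ≈ 1.988.
|Δ from 2.000|: A 0.151; B 0.280; C 0.012.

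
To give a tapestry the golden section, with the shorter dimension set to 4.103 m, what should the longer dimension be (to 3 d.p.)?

golden ratio ≈ 1.61803.
Longer side = 4.103 × 1.61803 ≈ 6.63878 → 6.639 m.

6.639 m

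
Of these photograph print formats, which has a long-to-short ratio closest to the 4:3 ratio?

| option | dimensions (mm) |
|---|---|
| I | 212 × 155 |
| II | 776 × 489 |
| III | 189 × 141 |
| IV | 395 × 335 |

III

Target 4:3 ≈ 1.333.
I: 1.368 (Δ0.035)  II: 1.587 (Δ0.254)  III: 1.340 (Δ0.007)  IV: 1.179 (Δ0.154)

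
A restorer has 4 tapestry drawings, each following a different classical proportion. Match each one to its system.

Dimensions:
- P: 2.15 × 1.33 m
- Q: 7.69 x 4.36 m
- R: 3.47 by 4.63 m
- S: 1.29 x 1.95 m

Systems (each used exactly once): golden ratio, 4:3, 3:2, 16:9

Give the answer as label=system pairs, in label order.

P=golden ratio, Q=16:9, R=4:3, S=3:2

P = 2.15/1.33 ≈ 1.617 → golden ratio (1.618)
Q = 7.69/4.36 ≈ 1.764 → 16:9 (1.778)
R = 4.63/3.47 ≈ 1.334 → 4:3 (1.333)
S = 1.95/1.29 ≈ 1.512 → 3:2 (1.500)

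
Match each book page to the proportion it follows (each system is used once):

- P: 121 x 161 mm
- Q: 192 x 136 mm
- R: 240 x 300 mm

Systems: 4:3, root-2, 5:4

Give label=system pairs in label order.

P = 161/121 ≈ 1.331 → 4:3 (1.333)
Q = 192/136 ≈ 1.412 → root-2 (1.414)
R = 300/240 ≈ 1.250 → 5:4 (1.250)

P=4:3, Q=root-2, R=5:4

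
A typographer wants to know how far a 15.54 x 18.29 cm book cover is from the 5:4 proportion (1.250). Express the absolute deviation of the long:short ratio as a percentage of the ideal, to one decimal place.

Ratio = 18.29 / 15.54 ≈ 1.1770.
Ideal 5:4 = 1.2500. |1.1770 − 1.2500| / 1.2500 ≈ 5.84% → 5.8%.

5.8%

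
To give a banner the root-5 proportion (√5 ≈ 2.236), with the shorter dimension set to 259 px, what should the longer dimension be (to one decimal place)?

root-5 ≈ 2.23607.
Longer side = 259 × 2.23607 ≈ 579.142 → 579.1 px.

579.1 px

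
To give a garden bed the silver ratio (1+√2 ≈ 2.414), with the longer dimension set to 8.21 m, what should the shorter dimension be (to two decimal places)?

silver ratio ≈ 2.41421.
Shorter side = 8.21 ÷ 2.41421 ≈ 3.4007 → 3.40 m.

3.40 m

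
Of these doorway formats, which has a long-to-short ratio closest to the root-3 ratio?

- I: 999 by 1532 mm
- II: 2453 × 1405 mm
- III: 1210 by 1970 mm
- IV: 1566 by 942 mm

II

Ratios (long/short): I ≈ 1.534; II ≈ 1.746; III ≈ 1.628; IV ≈ 1.662.
root-3 ≈ 1.732; option II is nearest (Δ 0.014).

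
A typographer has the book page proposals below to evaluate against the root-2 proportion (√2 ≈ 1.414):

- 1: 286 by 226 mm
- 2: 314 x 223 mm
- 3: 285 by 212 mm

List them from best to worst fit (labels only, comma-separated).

1: 286/226 ≈ 1.265 → |1.265 − 1.414| = 0.149
2: 314/223 ≈ 1.408 → |1.408 − 1.414| = 0.006
3: 285/212 ≈ 1.344 → |1.344 − 1.414| = 0.070

2, 3, 1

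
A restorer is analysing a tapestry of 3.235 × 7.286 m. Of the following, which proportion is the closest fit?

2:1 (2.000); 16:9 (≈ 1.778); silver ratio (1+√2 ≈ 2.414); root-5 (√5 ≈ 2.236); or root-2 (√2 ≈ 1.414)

root-5

Ratio = 7.286 / 3.235 ≈ 2.252.
Distances: 2:1 2.000 (Δ 0.252); 16:9 1.778 (Δ 0.474); silver ratio 2.414 (Δ 0.162); root-5 2.236 (Δ 0.016); root-2 1.414 (Δ 0.838).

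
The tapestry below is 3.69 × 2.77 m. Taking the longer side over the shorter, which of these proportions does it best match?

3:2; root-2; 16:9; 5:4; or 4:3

3.69/2.77 ≈ 1.332. Nearest candidates are 4:3 (1.333, off by 0.001) and root-2 (1.414, off by 0.082).

4:3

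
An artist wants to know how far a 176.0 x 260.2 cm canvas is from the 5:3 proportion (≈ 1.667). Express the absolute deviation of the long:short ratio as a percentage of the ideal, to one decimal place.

Ratio = 260.2 / 176.0 ≈ 1.4784.
Ideal 5:3 ≈ 1.6667. |1.4784 − 1.6667| / 1.6667 ≈ 11.30% → 11.3%.

11.3%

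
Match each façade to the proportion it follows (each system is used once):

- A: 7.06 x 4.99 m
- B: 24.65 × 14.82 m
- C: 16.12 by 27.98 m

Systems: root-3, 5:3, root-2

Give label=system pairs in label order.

Ratios: A ≈ 1.415; B ≈ 1.663; C ≈ 1.736.
Targets: root-3 ≈ 1.732; 5:3 ≈ 1.667; root-2 ≈ 1.414.

A=root-2, B=5:3, C=root-3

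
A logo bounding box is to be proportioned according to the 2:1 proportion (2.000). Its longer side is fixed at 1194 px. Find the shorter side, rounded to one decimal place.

597.0 px

2:1 = 2.00000.
Shorter side = 1194 ÷ 2.00000 ≈ 597.000 → 597.0 px.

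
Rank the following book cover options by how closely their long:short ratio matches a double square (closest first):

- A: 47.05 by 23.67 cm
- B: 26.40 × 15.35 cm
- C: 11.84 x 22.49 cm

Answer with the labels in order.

A, C, B

Ratios: A = 47.05 / 23.67 ≈ 1.988; B = 26.40 / 15.35 ≈ 1.720; C = 22.49 / 11.84 ≈ 1.899.
|Δ from 2.000|: A 0.012; B 0.280; C 0.101.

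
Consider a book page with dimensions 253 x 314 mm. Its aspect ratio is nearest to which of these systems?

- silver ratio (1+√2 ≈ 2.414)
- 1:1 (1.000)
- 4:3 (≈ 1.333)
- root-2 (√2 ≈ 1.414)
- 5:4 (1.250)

Ratio = 314 / 253 ≈ 1.241.
Distances: silver ratio 2.414 (Δ 1.173); 1:1 1.000 (Δ 0.241); 4:3 1.333 (Δ 0.092); root-2 1.414 (Δ 0.173); 5:4 1.250 (Δ 0.009).

5:4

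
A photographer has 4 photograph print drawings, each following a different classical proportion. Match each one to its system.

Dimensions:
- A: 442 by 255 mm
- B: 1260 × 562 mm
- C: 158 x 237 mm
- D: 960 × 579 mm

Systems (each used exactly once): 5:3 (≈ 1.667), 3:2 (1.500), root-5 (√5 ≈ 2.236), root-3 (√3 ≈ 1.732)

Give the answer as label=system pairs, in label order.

Ratios: A ≈ 1.733; B ≈ 2.242; C ≈ 1.500; D ≈ 1.658.
Targets: 5:3 ≈ 1.667; 3:2 ≈ 1.500; root-5 ≈ 2.236; root-3 ≈ 1.732.

A=root-3, B=root-5, C=3:2, D=5:3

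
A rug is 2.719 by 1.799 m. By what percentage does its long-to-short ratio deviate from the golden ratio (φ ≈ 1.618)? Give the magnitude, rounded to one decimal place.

Ratio = 2.719 / 1.799 ≈ 1.5114.
Ideal golden ratio ≈ 1.6180. |1.5114 − 1.6180| / 1.6180 ≈ 6.59% → 6.6%.

6.6%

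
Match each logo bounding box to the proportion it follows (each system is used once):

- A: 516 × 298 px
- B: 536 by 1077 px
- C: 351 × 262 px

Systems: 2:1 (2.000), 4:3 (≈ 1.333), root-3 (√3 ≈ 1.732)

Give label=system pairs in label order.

Ratios: A ≈ 1.732; B ≈ 2.009; C ≈ 1.340.
Targets: 2:1 ≈ 2.000; 4:3 ≈ 1.333; root-3 ≈ 1.732.

A=root-3, B=2:1, C=4:3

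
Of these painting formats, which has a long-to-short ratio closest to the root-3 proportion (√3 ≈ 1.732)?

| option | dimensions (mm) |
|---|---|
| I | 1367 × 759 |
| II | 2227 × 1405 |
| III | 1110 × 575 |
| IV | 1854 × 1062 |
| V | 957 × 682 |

Ratios (long/short): I ≈ 1.801; II ≈ 1.585; III ≈ 1.930; IV ≈ 1.746; V ≈ 1.403.
root-3 ≈ 1.732; option IV is nearest (Δ 0.014).

IV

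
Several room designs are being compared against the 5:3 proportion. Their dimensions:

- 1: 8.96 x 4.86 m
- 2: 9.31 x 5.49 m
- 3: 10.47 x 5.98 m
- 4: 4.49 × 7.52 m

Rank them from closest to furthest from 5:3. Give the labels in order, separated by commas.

4, 2, 3, 1

Ratios: 1 = 8.96 / 4.86 ≈ 1.844; 2 = 9.31 / 5.49 ≈ 1.696; 3 = 10.47 / 5.98 ≈ 1.751; 4 = 7.52 / 4.49 ≈ 1.675.
|Δ from 1.667|: 1 0.177; 2 0.029; 3 0.084; 4 0.008.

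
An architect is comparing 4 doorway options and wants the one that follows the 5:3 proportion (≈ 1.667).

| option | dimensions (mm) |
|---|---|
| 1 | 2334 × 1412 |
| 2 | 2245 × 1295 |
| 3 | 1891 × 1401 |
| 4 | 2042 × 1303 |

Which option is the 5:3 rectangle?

1

Ratios (long/short): 1 ≈ 1.653; 2 ≈ 1.734; 3 ≈ 1.350; 4 ≈ 1.567.
5:3 ≈ 1.667; option 1 is nearest (Δ 0.014).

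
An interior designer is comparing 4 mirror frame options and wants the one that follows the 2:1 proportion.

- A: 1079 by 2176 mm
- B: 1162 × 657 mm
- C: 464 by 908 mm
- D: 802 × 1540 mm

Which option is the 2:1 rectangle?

A

Target 2:1 ≈ 2.000.
A: 2.017 (Δ0.017)  B: 1.769 (Δ0.231)  C: 1.957 (Δ0.043)  D: 1.920 (Δ0.080)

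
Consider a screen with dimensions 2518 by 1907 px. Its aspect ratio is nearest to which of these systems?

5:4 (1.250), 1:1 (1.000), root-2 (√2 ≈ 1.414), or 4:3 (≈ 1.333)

2518/1907 ≈ 1.320. Nearest candidates are 4:3 (1.333, off by 0.013) and 5:4 (1.250, off by 0.070).

4:3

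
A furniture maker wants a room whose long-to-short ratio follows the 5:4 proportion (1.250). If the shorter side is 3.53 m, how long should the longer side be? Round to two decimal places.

5:4 = 1.25000.
Longer side = 3.53 × 1.25000 ≈ 4.4125 → 4.41 m.

4.41 m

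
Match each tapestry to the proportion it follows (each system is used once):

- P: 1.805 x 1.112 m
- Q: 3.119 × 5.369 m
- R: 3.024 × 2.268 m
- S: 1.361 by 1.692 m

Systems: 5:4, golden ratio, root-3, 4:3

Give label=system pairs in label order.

P = 1.805/1.112 ≈ 1.623 → golden ratio (1.618)
Q = 5.369/3.119 ≈ 1.721 → root-3 (1.732)
R = 3.024/2.268 ≈ 1.333 → 4:3 (1.333)
S = 1.692/1.361 ≈ 1.243 → 5:4 (1.250)

P=golden ratio, Q=root-3, R=4:3, S=5:4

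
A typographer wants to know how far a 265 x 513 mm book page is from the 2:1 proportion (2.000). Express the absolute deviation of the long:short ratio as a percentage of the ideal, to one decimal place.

3.2%

Ratio = 513 / 265 ≈ 1.9358.
Ideal 2:1 = 2.0000. |1.9358 − 2.0000| / 2.0000 ≈ 3.21% → 3.2%.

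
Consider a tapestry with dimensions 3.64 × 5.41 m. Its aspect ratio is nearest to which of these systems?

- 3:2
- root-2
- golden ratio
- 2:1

5.41/3.64 ≈ 1.486. Nearest candidates are 3:2 (1.500, off by 0.014) and root-2 (1.414, off by 0.072).

3:2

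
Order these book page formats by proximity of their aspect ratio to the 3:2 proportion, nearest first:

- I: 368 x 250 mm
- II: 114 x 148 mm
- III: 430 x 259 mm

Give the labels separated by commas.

I: 368/250 ≈ 1.472 → |1.472 − 1.500| = 0.028
II: 148/114 ≈ 1.298 → |1.298 − 1.500| = 0.202
III: 430/259 ≈ 1.660 → |1.660 − 1.500| = 0.160

I, III, II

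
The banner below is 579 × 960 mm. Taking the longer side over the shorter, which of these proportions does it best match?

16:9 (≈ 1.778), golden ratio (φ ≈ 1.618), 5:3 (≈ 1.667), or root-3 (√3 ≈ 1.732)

5:3

Ratio = 960 / 579 ≈ 1.658.
Distances: 16:9 1.778 (Δ 0.120); golden ratio 1.618 (Δ 0.040); 5:3 1.667 (Δ 0.009); root-3 1.732 (Δ 0.074).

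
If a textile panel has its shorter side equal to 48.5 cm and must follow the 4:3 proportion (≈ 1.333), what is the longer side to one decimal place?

4:3 ≈ 1.33333.
Longer side = 48.5 × 1.33333 ≈ 64.667 → 64.7 cm.

64.7 cm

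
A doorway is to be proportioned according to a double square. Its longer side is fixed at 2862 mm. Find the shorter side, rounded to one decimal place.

1431.0 mm

2:1 = 2.00000.
Shorter side = 2862 ÷ 2.00000 ≈ 1431.000 → 1431.0 mm.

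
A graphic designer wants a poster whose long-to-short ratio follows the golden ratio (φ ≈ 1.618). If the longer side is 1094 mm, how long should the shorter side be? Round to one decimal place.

676.1 mm

golden ratio ≈ 1.61803.
Shorter side = 1094 ÷ 1.61803 ≈ 676.131 → 676.1 mm.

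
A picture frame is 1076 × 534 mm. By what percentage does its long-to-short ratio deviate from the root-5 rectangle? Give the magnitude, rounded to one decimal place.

9.9%

Ratio = 1076 / 534 ≈ 2.0150.
Ideal root-5 ≈ 2.2361. |2.0150 − 2.2361| / 2.2361 ≈ 9.89% → 9.9%.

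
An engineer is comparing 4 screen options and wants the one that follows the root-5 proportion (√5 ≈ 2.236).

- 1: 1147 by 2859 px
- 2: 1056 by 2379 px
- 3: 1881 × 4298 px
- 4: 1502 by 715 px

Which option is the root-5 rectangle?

2

Target root-5 ≈ 2.236.
1: 2.493 (Δ0.257)  2: 2.253 (Δ0.017)  3: 2.285 (Δ0.049)  4: 2.101 (Δ0.135)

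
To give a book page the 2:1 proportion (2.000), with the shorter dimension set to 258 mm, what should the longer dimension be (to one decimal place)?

2:1 = 2.00000.
Longer side = 258 × 2.00000 ≈ 516.000 → 516.0 mm.

516.0 mm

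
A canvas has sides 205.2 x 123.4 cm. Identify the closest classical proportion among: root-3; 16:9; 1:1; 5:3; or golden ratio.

5:3

Ratio = 205.2 / 123.4 ≈ 1.663.
Distances: root-3 1.732 (Δ 0.069); 16:9 1.778 (Δ 0.115); 1:1 1.000 (Δ 0.663); 5:3 1.667 (Δ 0.004); golden ratio 1.618 (Δ 0.045).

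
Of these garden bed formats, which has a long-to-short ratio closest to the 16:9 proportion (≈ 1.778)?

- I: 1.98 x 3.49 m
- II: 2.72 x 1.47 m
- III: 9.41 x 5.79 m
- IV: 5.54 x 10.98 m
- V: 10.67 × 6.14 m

I

Ratios (long/short): I ≈ 1.763; II ≈ 1.850; III ≈ 1.625; IV ≈ 1.982; V ≈ 1.738.
16:9 ≈ 1.778; option I is nearest (Δ 0.015).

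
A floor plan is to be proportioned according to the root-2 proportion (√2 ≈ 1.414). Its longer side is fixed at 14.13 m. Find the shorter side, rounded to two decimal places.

root-2 ≈ 1.41421.
Shorter side = 14.13 ÷ 1.41421 ≈ 9.9914 → 9.99 m.

9.99 m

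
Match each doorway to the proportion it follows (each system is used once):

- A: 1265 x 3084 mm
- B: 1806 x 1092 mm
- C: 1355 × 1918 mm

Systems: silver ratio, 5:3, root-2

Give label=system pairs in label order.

A=silver ratio, B=5:3, C=root-2

A = 3084/1265 ≈ 2.438 → silver ratio (2.414)
B = 1806/1092 ≈ 1.654 → 5:3 (1.667)
C = 1918/1355 ≈ 1.415 → root-2 (1.414)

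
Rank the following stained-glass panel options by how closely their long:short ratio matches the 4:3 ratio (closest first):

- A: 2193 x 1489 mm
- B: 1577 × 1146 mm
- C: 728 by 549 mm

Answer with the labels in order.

C, B, A

A: 2193/1489 ≈ 1.473 → |1.473 − 1.333| = 0.140
B: 1577/1146 ≈ 1.376 → |1.376 − 1.333| = 0.043
C: 728/549 ≈ 1.326 → |1.326 − 1.333| = 0.007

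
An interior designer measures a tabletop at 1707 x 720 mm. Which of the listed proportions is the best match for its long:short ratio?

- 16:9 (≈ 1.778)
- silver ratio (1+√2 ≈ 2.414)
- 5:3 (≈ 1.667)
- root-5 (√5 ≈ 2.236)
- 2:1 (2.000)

1707/720 ≈ 2.371. Nearest candidates are silver ratio (2.414, off by 0.043) and root-5 (2.236, off by 0.135).

silver ratio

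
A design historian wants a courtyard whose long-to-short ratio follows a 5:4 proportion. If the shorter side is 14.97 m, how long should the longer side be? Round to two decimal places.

5:4 = 1.25000.
Longer side = 14.97 × 1.25000 ≈ 18.7125 → 18.71 m.

18.71 m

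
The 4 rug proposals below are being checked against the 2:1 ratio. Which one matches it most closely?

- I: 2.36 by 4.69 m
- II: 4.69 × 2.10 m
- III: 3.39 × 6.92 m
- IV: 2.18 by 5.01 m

I

Target 2:1 ≈ 2.000.
I: 1.987 (Δ0.013)  II: 2.233 (Δ0.233)  III: 2.041 (Δ0.041)  IV: 2.298 (Δ0.298)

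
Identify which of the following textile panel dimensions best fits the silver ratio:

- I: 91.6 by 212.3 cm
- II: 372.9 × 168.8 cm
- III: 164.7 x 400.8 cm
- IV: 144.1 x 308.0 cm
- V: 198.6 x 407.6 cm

III

Ratios (long/short): I ≈ 2.318; II ≈ 2.209; III ≈ 2.434; IV ≈ 2.137; V ≈ 2.052.
silver ratio ≈ 2.414; option III is nearest (Δ 0.020).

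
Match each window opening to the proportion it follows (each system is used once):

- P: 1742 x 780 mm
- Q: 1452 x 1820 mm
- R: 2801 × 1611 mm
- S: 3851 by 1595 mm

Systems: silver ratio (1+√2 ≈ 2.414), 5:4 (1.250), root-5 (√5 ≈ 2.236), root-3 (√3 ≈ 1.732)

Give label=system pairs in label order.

P=root-5, Q=5:4, R=root-3, S=silver ratio

P = 1742/780 ≈ 2.233 → root-5 (2.236)
Q = 1820/1452 ≈ 1.253 → 5:4 (1.250)
R = 2801/1611 ≈ 1.739 → root-3 (1.732)
S = 3851/1595 ≈ 2.414 → silver ratio (2.414)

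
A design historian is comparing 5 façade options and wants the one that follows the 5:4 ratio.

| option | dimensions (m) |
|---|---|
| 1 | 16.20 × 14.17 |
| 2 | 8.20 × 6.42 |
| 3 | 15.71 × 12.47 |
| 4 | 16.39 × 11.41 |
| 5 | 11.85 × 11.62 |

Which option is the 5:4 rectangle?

3

Target 5:4 ≈ 1.250.
1: 1.143 (Δ0.107)  2: 1.277 (Δ0.027)  3: 1.260 (Δ0.010)  4: 1.436 (Δ0.186)  5: 1.020 (Δ0.230)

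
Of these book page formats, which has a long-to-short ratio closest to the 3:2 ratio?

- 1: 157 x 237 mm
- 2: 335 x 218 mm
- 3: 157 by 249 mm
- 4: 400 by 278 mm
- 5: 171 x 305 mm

Target 3:2 ≈ 1.500.
1: 1.510 (Δ0.010)  2: 1.537 (Δ0.037)  3: 1.586 (Δ0.086)  4: 1.439 (Δ0.061)  5: 1.784 (Δ0.284)

1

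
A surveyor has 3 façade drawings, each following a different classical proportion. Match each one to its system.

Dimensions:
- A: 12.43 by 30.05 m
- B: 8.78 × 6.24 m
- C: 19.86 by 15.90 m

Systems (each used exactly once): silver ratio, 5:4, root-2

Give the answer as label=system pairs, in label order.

A=silver ratio, B=root-2, C=5:4

Ratios: A ≈ 2.418; B ≈ 1.407; C ≈ 1.249.
Targets: silver ratio ≈ 2.414; 5:4 ≈ 1.250; root-2 ≈ 1.414.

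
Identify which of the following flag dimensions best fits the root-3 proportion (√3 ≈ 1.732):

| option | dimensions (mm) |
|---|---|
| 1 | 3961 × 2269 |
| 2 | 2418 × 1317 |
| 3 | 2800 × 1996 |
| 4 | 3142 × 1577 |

Ratios (long/short): 1 ≈ 1.746; 2 ≈ 1.836; 3 ≈ 1.403; 4 ≈ 1.992.
root-3 ≈ 1.732; option 1 is nearest (Δ 0.014).

1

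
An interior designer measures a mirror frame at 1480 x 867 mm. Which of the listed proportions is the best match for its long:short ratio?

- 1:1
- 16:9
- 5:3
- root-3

1480/867 ≈ 1.707. Nearest candidates are root-3 (1.732, off by 0.025) and 5:3 (1.667, off by 0.040).

root-3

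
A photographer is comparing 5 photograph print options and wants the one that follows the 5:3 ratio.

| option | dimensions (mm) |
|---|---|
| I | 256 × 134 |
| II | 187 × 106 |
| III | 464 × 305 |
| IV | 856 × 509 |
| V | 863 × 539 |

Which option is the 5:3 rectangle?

Ratios (long/short): I ≈ 1.910; II ≈ 1.764; III ≈ 1.521; IV ≈ 1.682; V ≈ 1.601.
5:3 ≈ 1.667; option IV is nearest (Δ 0.015).

IV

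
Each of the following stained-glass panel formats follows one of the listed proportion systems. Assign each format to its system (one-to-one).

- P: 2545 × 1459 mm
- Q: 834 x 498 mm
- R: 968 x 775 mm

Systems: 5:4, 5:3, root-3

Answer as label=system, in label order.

P = 2545/1459 ≈ 1.744 → root-3 (1.732)
Q = 834/498 ≈ 1.675 → 5:3 (1.667)
R = 968/775 ≈ 1.249 → 5:4 (1.250)

P=root-3, Q=5:3, R=5:4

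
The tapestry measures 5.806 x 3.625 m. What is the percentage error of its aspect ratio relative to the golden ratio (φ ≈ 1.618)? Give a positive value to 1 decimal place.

1.0%

Ratio = 5.806 / 3.625 ≈ 1.6017.
Ideal golden ratio ≈ 1.6180. |1.6017 − 1.6180| / 1.6180 ≈ 1.01% → 1.0%.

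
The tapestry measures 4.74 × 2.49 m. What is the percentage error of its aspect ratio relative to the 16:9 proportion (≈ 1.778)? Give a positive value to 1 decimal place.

7.1%

Ratio = 4.74 / 2.49 ≈ 1.9036.
Ideal 16:9 ≈ 1.7778. |1.9036 − 1.7778| / 1.7778 ≈ 7.08% → 7.1%.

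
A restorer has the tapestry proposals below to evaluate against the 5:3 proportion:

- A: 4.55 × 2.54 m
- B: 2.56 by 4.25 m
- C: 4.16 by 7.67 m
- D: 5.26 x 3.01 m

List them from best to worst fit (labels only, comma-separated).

B, D, A, C

A: 4.55/2.54 ≈ 1.791 → |1.791 − 1.667| = 0.124
B: 4.25/2.56 ≈ 1.660 → |1.660 − 1.667| = 0.007
C: 7.67/4.16 ≈ 1.844 → |1.844 − 1.667| = 0.177
D: 5.26/3.01 ≈ 1.748 → |1.748 − 1.667| = 0.081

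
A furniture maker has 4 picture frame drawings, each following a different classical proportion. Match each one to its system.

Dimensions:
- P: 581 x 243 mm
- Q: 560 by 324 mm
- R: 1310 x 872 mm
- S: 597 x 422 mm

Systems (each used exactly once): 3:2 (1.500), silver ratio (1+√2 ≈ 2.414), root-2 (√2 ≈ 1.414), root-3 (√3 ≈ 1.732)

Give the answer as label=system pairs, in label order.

Ratios: P ≈ 2.391; Q ≈ 1.728; R ≈ 1.502; S ≈ 1.415.
Targets: 3:2 ≈ 1.500; silver ratio ≈ 2.414; root-2 ≈ 1.414; root-3 ≈ 1.732.

P=silver ratio, Q=root-3, R=3:2, S=root-2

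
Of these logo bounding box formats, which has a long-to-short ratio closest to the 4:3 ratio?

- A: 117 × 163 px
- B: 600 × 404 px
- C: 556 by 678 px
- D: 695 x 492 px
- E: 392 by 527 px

Ratios (long/short): A ≈ 1.393; B ≈ 1.485; C ≈ 1.219; D ≈ 1.413; E ≈ 1.344.
4:3 ≈ 1.333; option E is nearest (Δ 0.011).

E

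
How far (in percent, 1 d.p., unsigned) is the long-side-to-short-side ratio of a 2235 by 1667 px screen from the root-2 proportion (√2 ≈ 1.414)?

Ratio = 2235 / 1667 ≈ 1.3407.
Ideal root-2 ≈ 1.4142. |1.3407 − 1.4142| / 1.4142 ≈ 5.20% → 5.2%.

5.2%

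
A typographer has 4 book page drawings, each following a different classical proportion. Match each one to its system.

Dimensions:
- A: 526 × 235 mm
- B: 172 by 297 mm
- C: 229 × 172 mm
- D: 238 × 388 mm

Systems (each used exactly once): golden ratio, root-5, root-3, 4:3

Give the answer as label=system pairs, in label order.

Ratios: A ≈ 2.238; B ≈ 1.727; C ≈ 1.331; D ≈ 1.630.
Targets: golden ratio ≈ 1.618; root-5 ≈ 2.236; root-3 ≈ 1.732; 4:3 ≈ 1.333.

A=root-5, B=root-3, C=4:3, D=golden ratio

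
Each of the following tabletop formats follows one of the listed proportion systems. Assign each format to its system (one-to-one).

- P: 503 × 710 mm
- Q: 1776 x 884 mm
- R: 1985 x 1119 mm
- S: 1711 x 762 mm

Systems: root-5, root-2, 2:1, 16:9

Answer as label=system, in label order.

P=root-2, Q=2:1, R=16:9, S=root-5

P = 710/503 ≈ 1.412 → root-2 (1.414)
Q = 1776/884 ≈ 2.009 → 2:1 (2.000)
R = 1985/1119 ≈ 1.774 → 16:9 (1.778)
S = 1711/762 ≈ 2.245 → root-5 (2.236)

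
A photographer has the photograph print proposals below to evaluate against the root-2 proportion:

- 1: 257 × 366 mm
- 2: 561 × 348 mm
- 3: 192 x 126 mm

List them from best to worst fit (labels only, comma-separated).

1: 366/257 ≈ 1.424 → |1.424 − 1.414| = 0.010
2: 561/348 ≈ 1.612 → |1.612 − 1.414| = 0.198
3: 192/126 ≈ 1.524 → |1.524 − 1.414| = 0.110

1, 3, 2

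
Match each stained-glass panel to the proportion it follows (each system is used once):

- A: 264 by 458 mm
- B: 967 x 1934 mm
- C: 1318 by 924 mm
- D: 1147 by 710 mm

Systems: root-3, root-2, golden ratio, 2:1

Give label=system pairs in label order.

Ratios: A ≈ 1.735; B ≈ 2.000; C ≈ 1.426; D ≈ 1.615.
Targets: root-3 ≈ 1.732; root-2 ≈ 1.414; golden ratio ≈ 1.618; 2:1 ≈ 2.000.

A=root-3, B=2:1, C=root-2, D=golden ratio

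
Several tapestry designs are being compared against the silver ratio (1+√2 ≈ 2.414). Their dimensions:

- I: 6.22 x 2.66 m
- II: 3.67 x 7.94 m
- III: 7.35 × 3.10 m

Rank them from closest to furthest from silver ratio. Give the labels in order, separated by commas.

I: 6.22/2.66 ≈ 2.338 → |2.338 − 2.414| = 0.076
II: 7.94/3.67 ≈ 2.163 → |2.163 − 2.414| = 0.251
III: 7.35/3.10 ≈ 2.371 → |2.371 − 2.414| = 0.043

III, I, II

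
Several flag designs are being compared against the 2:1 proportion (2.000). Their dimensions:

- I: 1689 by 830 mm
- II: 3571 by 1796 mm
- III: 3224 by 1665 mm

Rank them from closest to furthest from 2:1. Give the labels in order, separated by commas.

II, I, III

I: 1689/830 ≈ 2.035 → |2.035 − 2.000| = 0.035
II: 3571/1796 ≈ 1.988 → |1.988 − 2.000| = 0.012
III: 3224/1665 ≈ 1.936 → |1.936 − 2.000| = 0.064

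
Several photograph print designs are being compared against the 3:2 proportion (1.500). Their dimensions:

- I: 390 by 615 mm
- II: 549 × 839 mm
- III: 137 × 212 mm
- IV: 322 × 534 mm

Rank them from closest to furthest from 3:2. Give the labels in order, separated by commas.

Ratios: I = 615 / 390 ≈ 1.577; II = 839 / 549 ≈ 1.528; III = 212 / 137 ≈ 1.547; IV = 534 / 322 ≈ 1.658.
|Δ from 1.500|: I 0.077; II 0.028; III 0.047; IV 0.158.

II, III, I, IV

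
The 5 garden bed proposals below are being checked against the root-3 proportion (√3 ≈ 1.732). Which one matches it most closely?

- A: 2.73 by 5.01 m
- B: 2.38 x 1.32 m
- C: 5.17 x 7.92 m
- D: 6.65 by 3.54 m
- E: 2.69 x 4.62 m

E

Ratios (long/short): A ≈ 1.835; B ≈ 1.803; C ≈ 1.532; D ≈ 1.879; E ≈ 1.717.
root-3 ≈ 1.732; option E is nearest (Δ 0.015).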